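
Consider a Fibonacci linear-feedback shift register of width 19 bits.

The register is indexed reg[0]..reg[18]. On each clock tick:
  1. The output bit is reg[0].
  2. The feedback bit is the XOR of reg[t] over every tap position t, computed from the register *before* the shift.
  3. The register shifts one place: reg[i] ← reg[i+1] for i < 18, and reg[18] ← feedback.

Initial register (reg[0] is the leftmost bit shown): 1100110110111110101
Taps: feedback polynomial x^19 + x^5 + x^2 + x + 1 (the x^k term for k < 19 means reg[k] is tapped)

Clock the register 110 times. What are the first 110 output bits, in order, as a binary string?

11001101101111101011101011111101110011110110100100010000001001111010111010000000011100110011000111100111111101

step | reg (before) | out | fb
   0 | 1100110110111110101 | 1 | 1
   1 | 1001101101111101011 | 1 | 1
   2 | 0011011011111010111 | 0 | 0
   3 | 0110110111110101110 | 0 | 1
   4 | 1101101111101011101 | 1 | 0
   5 | 1011011111010111010 | 1 | 1
   6 | 0110111110101110101 | 0 | 1
   7 | 1101111101011101011 | 1 | 1
   8 | 1011111010111010111 | 1 | 1
   9 | 0111110101110101111 | 0 | 1
  10 | 1111101011101011111 | 1 | 1
  11 | 1111010111010111111 | 1 | 0
  12 | 1110101110101111110 | 1 | 1
  13 | 1101011101011111101 | 1 | 1
  14 | 1010111010111111011 | 1 | 1
  15 | 0101110101111110111 | 0 | 0
  16 | 1011101011111101110 | 1 | 0
  17 | 0111010111111011100 | 0 | 1
  18 | 1110101111110111001 | 1 | 1
  19 | 1101011111101110011 | 1 | 1
  20 | 1010111111011100111 | 1 | 1
  21 | 0101111110111001111 | 0 | 0
  22 | 1011111101110011110 | 1 | 1
  23 | 0111111011100111101 | 0 | 1
  24 | 1111110111001111011 | 1 | 0
  25 | 1111101110011110110 | 1 | 1
  26 | 1111011100111101101 | 1 | 0
  27 | 1110111001111011010 | 1 | 0
  28 | 1101110011110110100 | 1 | 1
  29 | 1011100111101101001 | 1 | 0
  30 | 0111001111011010010 | 0 | 0
  31 | 1110011110110100100 | 1 | 0
  32 | 1100111101101001000 | 1 | 1
  33 | 1001111011010010001 | 1 | 0
  34 | 0011110110100100010 | 0 | 0
  35 | 0111101101001000100 | 0 | 0
  36 | 1111011010010001000 | 1 | 0
  37 | 1110110100100010000 | 1 | 0
  38 | 1101101001000100000 | 1 | 0
  39 | 1011010010001000000 | 1 | 1
  40 | 0110100100010000001 | 0 | 0
  41 | 1101001000100000010 | 1 | 0
  42 | 1010010001000000100 | 1 | 1
  43 | 0100100010000001001 | 0 | 1
  44 | 1001000100000010011 | 1 | 1
  45 | 0010001000000100111 | 0 | 1
  46 | 0100010000001001111 | 0 | 0
  47 | 1000100000010011110 | 1 | 1
  48 | 0001000000100111101 | 0 | 0
  49 | 0010000001001111010 | 0 | 1
  50 | 0100000010011110101 | 0 | 1
  51 | 1000000100111101011 | 1 | 1
  52 | 0000001001111010111 | 0 | 0
  53 | 0000010011110101110 | 0 | 1
  54 | 0000100111101011101 | 0 | 0
  55 | 0001001111010111010 | 0 | 0
  56 | 0010011110101110100 | 0 | 0
  57 | 0100111101011101000 | 0 | 0
  58 | 1001111010111010000 | 1 | 0
  59 | 0011110101110100000 | 0 | 0
  60 | 0111101011101000000 | 0 | 0
  61 | 1111010111010000000 | 1 | 0
  62 | 1110101110100000000 | 1 | 1
  63 | 1101011101000000001 | 1 | 1
  64 | 1010111010000000011 | 1 | 1
  65 | 0101110100000000111 | 0 | 0
  66 | 1011101000000001110 | 1 | 0
  67 | 0111010000000011100 | 0 | 1
  68 | 1110100000000111001 | 1 | 1
  69 | 1101000000001110011 | 1 | 0
  70 | 1010000000011100110 | 1 | 0
  71 | 0100000000111001100 | 0 | 1
  72 | 1000000001110011001 | 1 | 1
  73 | 0000000011100110011 | 0 | 0
  74 | 0000000111001100110 | 0 | 0
  75 | 0000001110011001100 | 0 | 0
  76 | 0000011100110011000 | 0 | 1
  77 | 0000111001100110001 | 0 | 1
  78 | 0001110011001100011 | 0 | 1
  79 | 0011100110011000111 | 0 | 1
  80 | 0111001100110001111 | 0 | 0
  81 | 1110011001100011110 | 1 | 0
  82 | 1100110011000111100 | 1 | 1
  83 | 1001100110001111001 | 1 | 1
  84 | 0011001100011110011 | 0 | 1
  85 | 0110011000111100111 | 0 | 1
  86 | 1100110001111001111 | 1 | 1
  87 | 1001100011110011111 | 1 | 1
  88 | 0011000111100111111 | 0 | 1
  89 | 0110001111001111111 | 0 | 0
  90 | 1100011110011111110 | 1 | 1
  91 | 1000111100111111101 | 1 | 0
  92 | 0001111001111111010 | 0 | 1
  93 | 0011110011111110101 | 0 | 0
  94 | 0111100111111101010 | 0 | 0
  95 | 1111001111111010100 | 1 | 1
  96 | 1110011111110101001 | 1 | 0
  97 | 1100111111101010010 | 1 | 1
  98 | 1001111111010100101 | 1 | 0
  99 | 0011111110101001010 | 0 | 0
 100 | 0111111101010010100 | 0 | 1
 101 | 1111111010100101001 | 1 | 0
 102 | 1111110101001010010 | 1 | 0
 103 | 1111101010010100100 | 1 | 1
 104 | 1111010100101001001 | 1 | 0
 105 | 1110101001010010010 | 1 | 1
 106 | 1101010010100100101 | 1 | 1
 107 | 1010100101001001011 | 1 | 0
 108 | 0101001010010010110 | 0 | 1
 109 | 1010010100100101101 | 1 | 1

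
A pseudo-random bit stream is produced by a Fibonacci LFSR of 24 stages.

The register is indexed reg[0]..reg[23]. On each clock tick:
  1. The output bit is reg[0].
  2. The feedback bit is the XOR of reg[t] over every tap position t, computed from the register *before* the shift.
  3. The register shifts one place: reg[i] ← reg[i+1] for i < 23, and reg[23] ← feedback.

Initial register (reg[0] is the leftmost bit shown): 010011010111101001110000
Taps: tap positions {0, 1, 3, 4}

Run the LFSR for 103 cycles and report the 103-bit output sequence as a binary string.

0100110101111010011100000110101111111010000101010101110001111111110000001100000010000010010010110100110

k : reg_k → out_k, fb_k
0: 010011010111101001110000 → 0, fb=0
1: 100110101111010011100000 → 1, fb=1
2: 001101011110100111000001 → 0, fb=1
3: 011010111101001110000011 → 0, fb=0
4: 110101111010011100000110 → 1, fb=1
5: 101011110100111000001101 → 1, fb=0
6: 010111101001110000011010 → 0, fb=1
7: 101111010011100000110101 → 1, fb=1
8: 011110100111000001101011 → 0, fb=1
9: 111101001110000011010111 → 1, fb=1
10: 111010011100000110101111 → 1, fb=1
11: 110100111000001101011111 → 1, fb=1
12: 101001110000011010111111 → 1, fb=1
13: 010011100000110101111111 → 0, fb=0
14: 100111000001101011111110 → 1, fb=1
15: 001110000011010111111101 → 0, fb=0
16: 011100000110101111111010 → 0, fb=0
17: 111000001101011111110100 → 1, fb=0
18: 110000011010111111101000 → 1, fb=0
19: 100000110101111111010000 → 1, fb=1
20: 000001101011111110100001 → 0, fb=0
21: 000011010111111101000010 → 0, fb=1
22: 000110101111111010000101 → 0, fb=0
23: 001101011111110100001010 → 0, fb=1
24: 011010111111101000010101 → 0, fb=0
25: 110101111111010000101010 → 1, fb=1
26: 101011111110100001010101 → 1, fb=0
27: 010111111101000010101010 → 0, fb=1
28: 101111111010000101010101 → 1, fb=1
29: 011111110100001010101011 → 0, fb=1
30: 111111101000010101010111 → 1, fb=0
31: 111111010000101010101110 → 1, fb=0
32: 111110100001010101011100 → 1, fb=0
33: 111101000010101010111000 → 1, fb=1
34: 111010000101010101110001 → 1, fb=1
35: 110100001010101011100011 → 1, fb=1
36: 101000010101010111000111 → 1, fb=1
37: 010000101010101110001111 → 0, fb=1
38: 100001010101011100011111 → 1, fb=1
39: 000010101010111000111111 → 0, fb=1
40: 000101010101110001111111 → 0, fb=1
41: 001010101011100011111111 → 0, fb=1
42: 010101010111000111111111 → 0, fb=0
43: 101010101110001111111110 → 1, fb=0
44: 010101011100011111111100 → 0, fb=0
45: 101010111000111111111000 → 1, fb=0
46: 010101110001111111110000 → 0, fb=0
47: 101011100011111111100000 → 1, fb=0
48: 010111000111111111000000 → 0, fb=1
49: 101110001111111110000001 → 1, fb=1
50: 011100011111111100000011 → 0, fb=0
51: 111000111111111000000110 → 1, fb=0
52: 110001111111110000001100 → 1, fb=0
53: 100011111111100000011000 → 1, fb=0
54: 000111111111000000110000 → 0, fb=0
55: 001111111110000001100000 → 0, fb=0
56: 011111111100000011000000 → 0, fb=1
57: 111111111000000110000001 → 1, fb=0
58: 111111110000001100000010 → 1, fb=0
59: 111111100000011000000100 → 1, fb=0
60: 111111000000110000001000 → 1, fb=0
61: 111110000001100000010000 → 1, fb=0
62: 111100000011000000100000 → 1, fb=1
63: 111000000110000001000001 → 1, fb=0
64: 110000001100000010000010 → 1, fb=0
65: 100000011000000100000100 → 1, fb=1
66: 000000110000001000001001 → 0, fb=0
67: 000001100000010000010010 → 0, fb=0
68: 000011000000100000100100 → 0, fb=1
69: 000110000001000001001001 → 0, fb=0
70: 001100000010000010010010 → 0, fb=1
71: 011000000100000100100101 → 0, fb=1
72: 110000001000001001001011 → 1, fb=0
73: 100000010000010010010110 → 1, fb=1
74: 000000100000100100101101 → 0, fb=0
75: 000001000001001001011010 → 0, fb=0
76: 000010000010010010110100 → 0, fb=1
77: 000100000100100101101001 → 0, fb=1
78: 001000001001001011010011 → 0, fb=0
79: 010000010010010110100110 → 0, fb=1
80: 100000100100101101001101 → 1, fb=1
81: 000001001001011010011011 → 0, fb=0
82: 000010010010110100110110 → 0, fb=1
83: 000100100101101001101101 → 0, fb=1
84: 001001001011010011011011 → 0, fb=0
85: 010010010110100110110110 → 0, fb=0
86: 100100101101001101101100 → 1, fb=0
87: 001001011010011011011000 → 0, fb=0
88: 010010110100110110110000 → 0, fb=0
89: 100101101001101101100000 → 1, fb=0
90: 001011010011011011000000 → 0, fb=1
91: 010110100110110110000001 → 0, fb=1
92: 101101001101101100000011 → 1, fb=0
93: 011010011011011000000110 → 0, fb=0
94: 110100110110110000001100 → 1, fb=1
95: 101001101101100000011001 → 1, fb=1
96: 010011011011000000110011 → 0, fb=0
97: 100110110110000001100110 → 1, fb=1
98: 001101101100000011001101 → 0, fb=1
99: 011011011000000110011011 → 0, fb=0
100: 110110110000001100110110 → 1, fb=0
101: 101101100000011001101100 → 1, fb=0
102: 011011000000110011011000 → 0, fb=0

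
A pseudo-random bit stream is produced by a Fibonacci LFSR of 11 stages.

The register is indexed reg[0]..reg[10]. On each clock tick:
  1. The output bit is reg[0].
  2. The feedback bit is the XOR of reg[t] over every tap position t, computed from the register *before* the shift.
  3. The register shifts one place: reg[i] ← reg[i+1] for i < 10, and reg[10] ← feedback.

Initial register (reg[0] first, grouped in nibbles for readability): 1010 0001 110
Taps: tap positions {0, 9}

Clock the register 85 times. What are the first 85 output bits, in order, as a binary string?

tick  register→output (feedback)
  0  10100001110→1 (0)
  1  01000011100→0 (0)
  2  10000111000→1 (1)
  3  00001110001→0 (0)
  4  00011100010→0 (1)
  5  00111000101→0 (0)
  6  01110001010→0 (1)
  7  11100010101→1 (1)
  8  11000101011→1 (0)
  9  10001010110→1 (0)
 10  00010101100→0 (0)
 11  00101011000→0 (0)
 12  01010110000→0 (0)
 13  10101100000→1 (1)
 14  01011000001→0 (0)
 15  10110000010→1 (0)
 16  01100000100→0 (0)
 17  11000001000→1 (1)
 18  10000010001→1 (1)
 19  00000100011→0 (1)
 20  00001000111→0 (1)
 21  00010001111→0 (1)
 22  00100011111→0 (1)
 23  01000111111→0 (1)
 24  10001111111→1 (0)
 25  00011111110→0 (1)
 26  00111111101→0 (0)
 27  01111111010→0 (1)
 28  11111110101→1 (1)
 29  11111101011→1 (0)
 30  11111010110→1 (0)
 31  11110101100→1 (1)
 32  11101011001→1 (1)
 33  11010110011→1 (0)
 34  10101100110→1 (0)
 35  01011001100→0 (0)
 36  10110011000→1 (1)
 37  01100110001→0 (0)
 38  11001100010→1 (0)
 39  10011000100→1 (1)
 40  00110001001→0 (0)
 41  01100010010→0 (1)
 42  11000100101→1 (1)
 43  10001001011→1 (0)
 44  00010010110→0 (1)
 45  00100101101→0 (0)
 46  01001011010→0 (1)
 47  10010110101→1 (1)
 48  00101101011→0 (1)
 49  01011010111→0 (1)
 50  10110101111→1 (0)
 51  01101011110→0 (1)
 52  11010111101→1 (1)
 53  10101111011→1 (0)
 54  01011110110→0 (1)
 55  10111101101→1 (1)
 56  01111011011→0 (1)
 57  11110110111→1 (0)
 58  11101101110→1 (0)
 59  11011011100→1 (1)
 60  10110111001→1 (1)
 61  01101110011→0 (1)
 62  11011100111→1 (0)
 63  10111001110→1 (0)
 64  01110011100→0 (0)
 65  11100111000→1 (1)
 66  11001110001→1 (1)
 67  10011100011→1 (0)
 68  00111000110→0 (1)
 69  01110001101→0 (0)
 70  11100011010→1 (0)
 71  11000110100→1 (1)
 72  10001101001→1 (1)
 73  00011010011→0 (1)
 74  00110100111→0 (1)
 75  01101001111→0 (1)
 76  11010011111→1 (0)
 77  10100111110→1 (0)
 78  01001111100→0 (0)
 79  10011111000→1 (1)
 80  00111110001→0 (0)
 81  01111100010→0 (1)
 82  11111000101→1 (1)
 83  11110001011→1 (0)
 84  11100010110→1 (0)

1010000111000101011000001000111111101011001100010010110101111011011100111000110100111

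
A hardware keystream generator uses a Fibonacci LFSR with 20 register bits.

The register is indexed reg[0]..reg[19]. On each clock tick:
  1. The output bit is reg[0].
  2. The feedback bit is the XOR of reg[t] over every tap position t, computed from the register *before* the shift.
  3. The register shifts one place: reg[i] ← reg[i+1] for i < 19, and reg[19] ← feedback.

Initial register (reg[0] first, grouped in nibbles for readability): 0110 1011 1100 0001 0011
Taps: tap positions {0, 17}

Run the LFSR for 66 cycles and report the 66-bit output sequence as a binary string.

011010111100000100110000101010010011010110111101001101011110011100

k : reg_k → out_k, fb_k
0: 01101011110000010011 → 0, fb=0
1: 11010111100000100110 → 1, fb=0
2: 10101111000001001100 → 1, fb=0
3: 01011110000010011000 → 0, fb=0
4: 10111100000100110000 → 1, fb=1
5: 01111000001001100001 → 0, fb=0
6: 11110000010011000010 → 1, fb=1
7: 11100000100110000101 → 1, fb=0
8: 11000001001100001010 → 1, fb=1
9: 10000010011000010101 → 1, fb=0
10: 00000100110000101010 → 0, fb=0
11: 00001001100001010100 → 0, fb=1
12: 00010011000010101001 → 0, fb=0
13: 00100110000101010010 → 0, fb=0
14: 01001100001010100100 → 0, fb=1
15: 10011000010101001001 → 1, fb=1
16: 00110000101010010011 → 0, fb=0
17: 01100001010100100110 → 0, fb=1
18: 11000010101001001101 → 1, fb=0
19: 10000101010010011010 → 1, fb=1
20: 00001010100100110101 → 0, fb=1
21: 00010101001001101011 → 0, fb=0
22: 00101010010011010110 → 0, fb=1
23: 01010100100110101101 → 0, fb=1
24: 10101001001101011011 → 1, fb=1
25: 01010010011010110111 → 0, fb=1
26: 10100100110101101111 → 1, fb=0
27: 01001001101011011110 → 0, fb=1
28: 10010011010110111101 → 1, fb=0
29: 00100110101101111010 → 0, fb=0
30: 01001101011011110100 → 0, fb=1
31: 10011010110111101001 → 1, fb=1
32: 00110101101111010011 → 0, fb=0
33: 01101011011110100110 → 0, fb=1
34: 11010110111101001101 → 1, fb=0
35: 10101101111010011010 → 1, fb=1
36: 01011011110100110101 → 0, fb=1
37: 10110111101001101011 → 1, fb=1
38: 01101111010011010111 → 0, fb=1
39: 11011110100110101111 → 1, fb=0
40: 10111101001101011110 → 1, fb=0
41: 01111010011010111100 → 0, fb=1
42: 11110100110101111001 → 1, fb=1
43: 11101001101011110011 → 1, fb=1
44: 11010011010111100111 → 1, fb=0
45: 10100110101111001110 → 1, fb=0
46: 01001101011110011100 → 0, fb=1
47: 10011010111100111001 → 1, fb=1
48: 00110101111001110011 → 0, fb=0
49: 01101011110011100110 → 0, fb=1
50: 11010111100111001101 → 1, fb=0
51: 10101111001110011010 → 1, fb=1
52: 01011110011100110101 → 0, fb=1
53: 10111100111001101011 → 1, fb=1
54: 01111001110011010111 → 0, fb=1
55: 11110011100110101111 → 1, fb=0
56: 11100111001101011110 → 1, fb=0
57: 11001110011010111100 → 1, fb=0
58: 10011100110101111000 → 1, fb=1
59: 00111001101011110001 → 0, fb=0
60: 01110011010111100010 → 0, fb=0
61: 11100110101111000100 → 1, fb=0
62: 11001101011110001000 → 1, fb=1
63: 10011010111100010001 → 1, fb=1
64: 00110101111000100011 → 0, fb=0
65: 01101011110001000110 → 0, fb=1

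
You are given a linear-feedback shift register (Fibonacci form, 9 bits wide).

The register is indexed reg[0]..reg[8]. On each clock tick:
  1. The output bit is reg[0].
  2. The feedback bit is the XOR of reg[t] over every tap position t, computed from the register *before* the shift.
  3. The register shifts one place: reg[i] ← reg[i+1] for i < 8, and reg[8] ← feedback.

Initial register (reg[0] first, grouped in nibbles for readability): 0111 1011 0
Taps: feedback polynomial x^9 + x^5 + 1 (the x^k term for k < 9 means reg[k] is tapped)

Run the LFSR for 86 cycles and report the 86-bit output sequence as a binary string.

k : reg_k → out_k, fb_k
0: 011110110 → 0, fb=0
1: 111101100 → 1, fb=0
2: 111011000 → 1, fb=0
3: 110110000 → 1, fb=1
4: 101100001 → 1, fb=1
5: 011000011 → 0, fb=0
6: 110000110 → 1, fb=1
7: 100001101 → 1, fb=0
8: 000011010 → 0, fb=1
9: 000110101 → 0, fb=0
10: 001101010 → 0, fb=1
11: 011010101 → 0, fb=0
12: 110101010 → 1, fb=0
13: 101010100 → 1, fb=1
14: 010101001 → 0, fb=1
15: 101010011 → 1, fb=1
16: 010100111 → 0, fb=0
17: 101001110 → 1, fb=0
18: 010011100 → 0, fb=1
19: 100111001 → 1, fb=0
20: 001110010 → 0, fb=0
21: 011100100 → 0, fb=0
22: 111001000 → 1, fb=0
23: 110010000 → 1, fb=1
24: 100100001 → 1, fb=1
25: 001000011 → 0, fb=0
26: 010000110 → 0, fb=0
27: 100001100 → 1, fb=0
28: 000011000 → 0, fb=1
29: 000110001 → 0, fb=0
30: 001100010 → 0, fb=0
31: 011000100 → 0, fb=0
32: 110001000 → 1, fb=0
33: 100010000 → 1, fb=1
34: 000100001 → 0, fb=0
35: 001000010 → 0, fb=0
36: 010000100 → 0, fb=0
37: 100001000 → 1, fb=0
38: 000010000 → 0, fb=0
39: 000100000 → 0, fb=0
40: 001000000 → 0, fb=0
41: 010000000 → 0, fb=0
42: 100000000 → 1, fb=1
43: 000000001 → 0, fb=0
44: 000000010 → 0, fb=0
45: 000000100 → 0, fb=0
46: 000001000 → 0, fb=1
47: 000010001 → 0, fb=0
48: 000100010 → 0, fb=0
49: 001000100 → 0, fb=0
50: 010001000 → 0, fb=1
51: 100010001 → 1, fb=1
52: 000100011 → 0, fb=0
53: 001000110 → 0, fb=0
54: 010001100 → 0, fb=1
55: 100011001 → 1, fb=0
56: 000110010 → 0, fb=0
57: 001100100 → 0, fb=0
58: 011001000 → 0, fb=1
59: 110010001 → 1, fb=1
60: 100100011 → 1, fb=1
61: 001000111 → 0, fb=0
62: 010001110 → 0, fb=1
63: 100011101 → 1, fb=0
64: 000111010 → 0, fb=1
65: 001110101 → 0, fb=0
66: 011101010 → 0, fb=1
67: 111010101 → 1, fb=1
68: 110101011 → 1, fb=0
69: 101010110 → 1, fb=1
70: 010101101 → 0, fb=1
71: 101011011 → 1, fb=0
72: 010110110 → 0, fb=0
73: 101101100 → 1, fb=0
74: 011011000 → 0, fb=1
75: 110110001 → 1, fb=1
76: 101100011 → 1, fb=1
77: 011000111 → 0, fb=0
78: 110001110 → 1, fb=0
79: 100011100 → 1, fb=0
80: 000111000 → 0, fb=1
81: 001110001 → 0, fb=0
82: 011100010 → 0, fb=0
83: 111000100 → 1, fb=1
84: 110001001 → 1, fb=0
85: 100010010 → 1, fb=1

01111011000011010101001110010000110001000010000000010001000110010001110101011011000111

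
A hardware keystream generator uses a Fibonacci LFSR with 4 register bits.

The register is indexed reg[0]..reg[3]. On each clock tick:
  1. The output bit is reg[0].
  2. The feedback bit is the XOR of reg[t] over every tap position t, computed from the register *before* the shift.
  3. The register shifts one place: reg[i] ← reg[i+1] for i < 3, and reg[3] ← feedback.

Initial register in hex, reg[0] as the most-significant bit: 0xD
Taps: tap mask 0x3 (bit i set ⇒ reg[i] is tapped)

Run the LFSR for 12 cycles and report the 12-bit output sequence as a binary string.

110101111000

k : reg_k → out_k, fb_k
0: 1101 → 1, fb=0
1: 1010 → 1, fb=1
2: 0101 → 0, fb=1
3: 1011 → 1, fb=1
4: 0111 → 0, fb=1
5: 1111 → 1, fb=0
6: 1110 → 1, fb=0
7: 1100 → 1, fb=0
8: 1000 → 1, fb=1
9: 0001 → 0, fb=0
10: 0010 → 0, fb=0
11: 0100 → 0, fb=1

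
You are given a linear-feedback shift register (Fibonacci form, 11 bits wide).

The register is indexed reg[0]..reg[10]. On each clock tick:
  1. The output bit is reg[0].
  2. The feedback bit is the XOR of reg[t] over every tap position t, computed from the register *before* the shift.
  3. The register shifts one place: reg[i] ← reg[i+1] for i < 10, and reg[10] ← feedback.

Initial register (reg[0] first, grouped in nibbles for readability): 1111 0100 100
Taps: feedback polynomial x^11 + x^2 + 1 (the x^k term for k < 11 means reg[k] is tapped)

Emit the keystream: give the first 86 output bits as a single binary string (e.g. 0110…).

11110100100001001101001011110011001001111111011100000101011000100001110101001101000011

tick  register→output (feedback)
  0  11110100100→1 (0)
  1  11101001000→1 (0)
  2  11010010000→1 (1)
  3  10100100001→1 (0)
  4  01001000010→0 (0)
  5  10010000100→1 (1)
  6  00100001001→0 (1)
  7  01000010011→0 (0)
  8  10000100110→1 (1)
  9  00001001101→0 (0)
 10  00010011010→0 (0)
 11  00100110100→0 (1)
 12  01001101001→0 (0)
 13  10011010010→1 (1)
 14  00110100101→0 (1)
 15  01101001011→0 (1)
 16  11010010111→1 (1)
 17  10100101111→1 (0)
 18  01001011110→0 (0)
 19  10010111100→1 (1)
 20  00101111001→0 (1)
 21  01011110011→0 (0)
 22  10111100110→1 (0)
 23  01111001100→0 (1)
 24  11110011001→1 (0)
 25  11100110010→1 (0)
 26  11001100100→1 (1)
 27  10011001001→1 (1)
 28  00110010011→0 (1)
 29  01100100111→0 (1)
 30  11001001111→1 (1)
 31  10010011111→1 (1)
 32  00100111111→0 (1)
 33  01001111111→0 (0)
 34  10011111110→1 (1)
 35  00111111101→0 (1)
 36  01111111011→0 (1)
 37  11111110111→1 (0)
 38  11111101110→1 (0)
 39  11111011100→1 (0)
 40  11110111000→1 (0)
 41  11101110000→1 (0)
 42  11011100000→1 (1)
 43  10111000001→1 (0)
 44  01110000010→0 (1)
 45  11100000101→1 (0)
 46  11000001010→1 (1)
 47  10000010101→1 (1)
 48  00000101011→0 (0)
 49  00001010110→0 (0)
 50  00010101100→0 (0)
 51  00101011000→0 (1)
 52  01010110001→0 (0)
 53  10101100010→1 (0)
 54  01011000100→0 (0)
 55  10110001000→1 (0)
 56  01100010000→0 (1)
 57  11000100001→1 (1)
 58  10001000011→1 (1)
 59  00010000111→0 (0)
 60  00100001110→0 (1)
 61  01000011101→0 (0)
 62  10000111010→1 (1)
 63  00001110101→0 (0)
 64  00011101010→0 (0)
 65  00111010100→0 (1)
 66  01110101001→0 (1)
 67  11101010011→1 (0)
 68  11010100110→1 (1)
 69  10101001101→1 (0)
 70  01010011010→0 (0)
 71  10100110100→1 (0)
 72  01001101000→0 (0)
 73  10011010000→1 (1)
 74  00110100001→0 (1)
 75  01101000011→0 (1)
 76  11010000111→1 (1)
 77  10100001111→1 (0)
 78  01000011110→0 (0)
 79  10000111100→1 (1)
 80  00001111001→0 (0)
 81  00011110010→0 (0)
 82  00111100100→0 (1)
 83  01111001001→0 (1)
 84  11110010011→1 (0)
 85  11100100110→1 (0)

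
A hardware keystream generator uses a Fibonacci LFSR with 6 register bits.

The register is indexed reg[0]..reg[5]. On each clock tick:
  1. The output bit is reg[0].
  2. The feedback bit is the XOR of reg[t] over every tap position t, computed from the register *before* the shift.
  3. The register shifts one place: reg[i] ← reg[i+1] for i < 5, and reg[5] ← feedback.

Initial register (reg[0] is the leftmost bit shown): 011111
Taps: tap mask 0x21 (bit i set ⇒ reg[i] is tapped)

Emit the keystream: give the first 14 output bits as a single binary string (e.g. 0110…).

01111110101011

step | reg (before) | out | fb
   0 | 011111 | 0 | 1
   1 | 111111 | 1 | 0
   2 | 111110 | 1 | 1
   3 | 111101 | 1 | 0
   4 | 111010 | 1 | 1
   5 | 110101 | 1 | 0
   6 | 101010 | 1 | 1
   7 | 010101 | 0 | 1
   8 | 101011 | 1 | 0
   9 | 010110 | 0 | 0
  10 | 101100 | 1 | 1
  11 | 011001 | 0 | 1
  12 | 110011 | 1 | 0
  13 | 100110 | 1 | 1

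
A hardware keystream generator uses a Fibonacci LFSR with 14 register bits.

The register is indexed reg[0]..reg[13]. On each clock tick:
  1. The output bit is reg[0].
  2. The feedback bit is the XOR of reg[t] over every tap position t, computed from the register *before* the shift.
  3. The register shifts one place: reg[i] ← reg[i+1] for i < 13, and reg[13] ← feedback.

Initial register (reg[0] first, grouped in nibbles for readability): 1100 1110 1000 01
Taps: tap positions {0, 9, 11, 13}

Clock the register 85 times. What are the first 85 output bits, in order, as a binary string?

k : reg_k → out_k, fb_k
0: 11001110100001 → 1, fb=0
1: 10011101000010 → 1, fb=1
2: 00111010000101 → 0, fb=0
3: 01110100001010 → 0, fb=0
4: 11101000010100 → 1, fb=1
5: 11010000101001 → 1, fb=0
6: 10100001010010 → 1, fb=0
7: 01000010100100 → 0, fb=1
8: 10000101001001 → 1, fb=0
9: 00001010010010 → 0, fb=1
10: 00010100100101 → 0, fb=0
11: 00101001001010 → 0, fb=0
12: 01010010010100 → 0, fb=0
13: 10100100101000 → 1, fb=1
14: 01001001010001 → 0, fb=0
15: 10010010100010 → 1, fb=1
16: 00100101000101 → 0, fb=0
17: 01001010001010 → 0, fb=0
18: 10010100010100 → 1, fb=1
19: 00101000101001 → 0, fb=1
20: 01010001010011 → 0, fb=0
21: 10100010100110 → 1, fb=0
22: 01000101001100 → 0, fb=1
23: 10001010011001 → 1, fb=1
24: 00010100110011 → 0, fb=0
25: 00101001100110 → 0, fb=1
26: 01010011001101 → 0, fb=0
27: 10100110011010 → 1, fb=0
28: 01001100110100 → 0, fb=0
29: 10011001101000 → 1, fb=1
30: 00110011010001 → 0, fb=0
31: 01100110100010 → 0, fb=0
32: 11001101000100 → 1, fb=0
33: 10011010001000 → 1, fb=1
34: 00110100010001 → 0, fb=0
35: 01101000100010 → 0, fb=0
36: 11010001000100 → 1, fb=0
37: 10100010001000 → 1, fb=1
38: 01000100010001 → 0, fb=0
39: 10001000100010 → 1, fb=1
40: 00010001000101 → 0, fb=0
41: 00100010001010 → 0, fb=0
42: 01000100010100 → 0, fb=0
43: 10001000101000 → 1, fb=1
44: 00010001010001 → 0, fb=0
45: 00100010100010 → 0, fb=0
46: 01000101000100 → 0, fb=1
47: 10001010001001 → 1, fb=0
48: 00010100010010 → 0, fb=1
49: 00101000100101 → 0, fb=0
50: 01010001001010 → 0, fb=0
51: 10100010010100 → 1, fb=1
52: 01000100101001 → 0, fb=1
53: 10001001010011 → 1, fb=1
54: 00010010100111 → 0, fb=0
55: 00100101001110 → 0, fb=1
56: 01001010011101 → 0, fb=1
57: 10010100111011 → 1, fb=1
58: 00101001110111 → 0, fb=1
59: 01010011101111 → 0, fb=0
60: 10100111011110 → 1, fb=1
61: 01001110111101 → 0, fb=1
62: 10011101111011 → 1, fb=1
63: 00111011110111 → 0, fb=1
64: 01110111101111 → 0, fb=0
65: 11101111011110 → 1, fb=1
66: 11011110111101 → 1, fb=0
67: 10111101111010 → 1, fb=0
68: 01111011110100 → 0, fb=0
69: 11110111101000 → 1, fb=1
70: 11101111010001 → 1, fb=1
71: 11011110100011 → 1, fb=0
72: 10111101000110 → 1, fb=0
73: 01111010001100 → 0, fb=1
74: 11110100011001 → 1, fb=1
75: 11101000110011 → 1, fb=1
76: 11010001100111 → 1, fb=1
77: 10100011001111 → 1, fb=1
78: 01000110011111 → 0, fb=1
79: 10001100111111 → 1, fb=0
80: 00011001111110 → 0, fb=0
81: 00110011111100 → 0, fb=0
82: 01100111111000 → 0, fb=1
83: 11001111110001 → 1, fb=1
84: 10011111100011 → 1, fb=0

1100111010000101001001010001010011001101000100010001010001001010011101111011110100011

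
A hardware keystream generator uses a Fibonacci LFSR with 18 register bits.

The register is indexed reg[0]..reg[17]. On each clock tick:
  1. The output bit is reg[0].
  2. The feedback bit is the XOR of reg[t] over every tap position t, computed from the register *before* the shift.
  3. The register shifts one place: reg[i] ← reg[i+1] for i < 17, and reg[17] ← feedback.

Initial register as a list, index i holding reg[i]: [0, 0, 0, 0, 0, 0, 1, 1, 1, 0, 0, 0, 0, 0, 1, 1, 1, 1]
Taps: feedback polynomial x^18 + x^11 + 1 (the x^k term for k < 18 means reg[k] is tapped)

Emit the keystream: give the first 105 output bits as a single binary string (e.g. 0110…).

000000111000001111000111011011100010110110000000100010100111010011001011000010110010010010001011110111101

tick  register→output (feedback)
  0  000000111000001111→0 (0)
  1  000001110000011110→0 (0)
  2  000011100000111100→0 (0)
  3  000111000001111000→0 (1)
  4  001110000011110001→0 (1)
  5  011100000111100011→0 (1)
  6  111000001111000111→1 (0)
  7  110000011110001110→1 (1)
  8  100000111100011101→1 (1)
  9  000001111000111011→0 (0)
 10  000011110001110110→0 (1)
 11  000111100011101101→0 (1)
 12  001111000111011011→0 (1)
 13  011110001110110111→0 (0)
 14  111100011101101110→1 (0)
 15  111000111011011100→1 (0)
 16  110001110110111000→1 (1)
 17  100011101101110001→1 (0)
 18  000111011011100010→0 (1)
 19  001110110111000101→0 (1)
 20  011101101110001011→0 (0)
 21  111011011100010110→1 (1)
 22  110110111000101101→1 (1)
 23  101101110001011011→1 (0)
 24  011011100010110110→0 (0)
 25  110111000101101100→1 (0)
 26  101110001011011000→1 (0)
 27  011100010110110000→0 (0)
 28  111000101101100000→1 (0)
 29  110001011011000000→1 (0)
 30  100010110110000000→1 (1)
 31  000101101100000001→0 (0)
 32  001011011000000010→0 (0)
 33  010110110000000100→0 (0)
 34  101101100000001000→1 (1)
 35  011011000000010001→0 (0)
 36  110110000000100010→1 (1)
 37  101100000001000101→1 (0)
 38  011000000010001010→0 (0)
 39  110000000100010100→1 (1)
 40  100000001000101001→1 (1)
 41  000000010001010011→0 (1)
 42  000000100010100111→0 (0)
 43  000001000101001110→0 (1)
 44  000010001010011101→0 (0)
 45  000100010100111010→0 (0)
 46  001000101001110100→0 (1)
 47  010001010011101001→0 (1)
 48  100010100111010011→1 (0)
 49  000101001110100110→0 (0)
 50  001010011101001100→0 (1)
 51  010100111010011001→0 (0)
 52  101001110100110010→1 (1)
 53  010011101001100101→0 (1)
 54  100111010011001011→1 (0)
 55  001110100110010110→0 (0)
 56  011101001100101100→0 (0)
 57  111010011001011000→1 (0)
 58  110100110010110000→1 (1)
 59  101001100101100001→1 (0)
 60  010011001011000010→0 (1)
 61  100110010110000101→1 (1)
 62  001100101100001011→0 (0)
 63  011001011000010110→0 (0)
 64  110010110000101100→1 (1)
 65  100101100001011001→1 (0)
 66  001011000010110010→0 (0)
 67  010110000101100100→0 (1)
 68  101100001011001001→1 (0)
 69  011000010110010010→0 (0)
 70  110000101100100100→1 (1)
 71  100001011001001001→1 (0)
 72  000010110010010010→0 (0)
 73  000101100100100100→0 (0)
 74  001011001001001000→0 (1)
 75  010110010010010001→0 (0)
 76  101100100100100010→1 (1)
 77  011001001001000101→0 (1)
 78  110010010010001011→1 (1)
 79  100100100100010111→1 (1)
 80  001001001000101111→0 (0)
 81  010010010001011110→0 (1)
 82  100100100010111101→1 (1)
 83  001001000101111011→0 (1)
 84  010010001011110111→0 (1)
 85  100100010111101111→1 (0)
 86  001000101111011110→0 (1)
 87  010001011110111101→0 (0)
 88  100010111101111010→1 (0)
 89  000101111011110100→0 (1)
 90  001011110111101001→0 (1)
 91  010111101111010011→0 (1)
 92  101111011110100111→1 (1)
 93  011110111101001111→0 (1)
 94  111101111010011111→1 (1)
 95  111011110100111111→1 (1)
 96  110111101001111111→1 (0)
 97  101111010011111110→1 (0)
 98  011110100111111100→0 (1)
 99  111101001111111001→1 (0)
100  111010011111110010→1 (0)
101  110100111111100100→1 (0)
102  101001111111001000→1 (0)
103  010011111110010000→0 (0)
104  100111111100100000→1 (1)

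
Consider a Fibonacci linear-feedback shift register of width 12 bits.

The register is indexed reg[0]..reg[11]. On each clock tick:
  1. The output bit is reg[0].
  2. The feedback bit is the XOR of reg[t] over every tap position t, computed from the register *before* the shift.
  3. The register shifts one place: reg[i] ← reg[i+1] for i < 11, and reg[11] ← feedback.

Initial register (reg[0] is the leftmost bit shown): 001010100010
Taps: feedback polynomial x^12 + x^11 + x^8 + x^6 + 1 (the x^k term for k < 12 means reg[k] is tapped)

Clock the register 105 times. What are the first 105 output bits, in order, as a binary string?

001010100010111101001101111010010100101000010110111001110000001110000100010010010101100001011110000101110

tick  register→output (feedback)
  0  001010100010→0 (1)
  1  010101000101→0 (1)
  2  101010001011→1 (1)
  3  010100010111→0 (1)
  4  101000101111→1 (0)
  5  010001011110→0 (1)
  6  100010111101→1 (0)
  7  000101111010→0 (0)
  8  001011110100→0 (1)
  9  010111101001→0 (1)
 10  101111010011→1 (0)
 11  011110100110→0 (1)
 12  111101001101→1 (1)
 13  111010011011→1 (1)
 14  110100110111→1 (1)
 15  101001101111→1 (0)
 16  010011011110→0 (1)
 17  100110111101→1 (0)
 18  001101111010→0 (0)
 19  011011110100→0 (1)
 20  110111101001→1 (0)
 21  101111010010→1 (1)
 22  011110100101→0 (0)
 23  111101001010→1 (0)
 24  111010010100→1 (1)
 25  110100101001→1 (0)
 26  101001010010→1 (1)
 27  010010100101→0 (0)
 28  100101001010→1 (0)
 29  001010010100→0 (0)
 30  010100101000→0 (0)
 31  101001010000→1 (1)
 32  010010100001→0 (0)
 33  100101000010→1 (1)
 34  001010000101→0 (1)
 35  010100001011→0 (0)
 36  101000010110→1 (1)
 37  010000101101→0 (1)
 38  100001011011→1 (1)
 39  000010110111→0 (0)
 40  000101101110→0 (0)
 41  001011011100→0 (1)
 42  010110111001→0 (1)
 43  101101110011→1 (1)
 44  011011100111→0 (0)
 45  110111001110→1 (0)
 46  101110011100→1 (0)
 47  011100111000→0 (0)
 48  111001110000→1 (0)
 49  110011100000→1 (0)
 50  100111000000→1 (1)
 51  001110000001→0 (1)
 52  011100000011→0 (1)
 53  111000000111→1 (0)
 54  110000001110→1 (0)
 55  100000011100→1 (0)
 56  000000111000→0 (0)
 57  000001110000→0 (1)
 58  000011100001→0 (0)
 59  000111000010→0 (0)
 60  001110000100→0 (0)
 61  011100001000→0 (1)
 62  111000010001→1 (0)
 63  110000100010→1 (0)
 64  100001000100→1 (1)
 65  000010001001→0 (0)
 66  000100010010→0 (0)
 67  001000100100→0 (1)
 68  010001001001→0 (0)
 69  100010010010→1 (1)
 70  000100100101→0 (0)
 71  001001001010→0 (1)
 72  010010010101→0 (1)
 73  100100101011→1 (0)
 74  001001010110→0 (0)
 75  010010101100→0 (0)
 76  100101011000→1 (0)
 77  001010110000→0 (1)
 78  010101100001→0 (0)
 79  101011000010→1 (1)
 80  010110000101→0 (1)
 81  101100001011→1 (1)
 82  011000010111→0 (1)
 83  110000101111→1 (0)
 84  100001011110→1 (0)
 85  000010111100→0 (0)
 86  000101111000→0 (0)
 87  001011110000→0 (1)
 88  010111100001→0 (0)
 89  101111000010→1 (1)
 90  011110000101→0 (1)
 91  111100001011→1 (1)
 92  111000010111→1 (0)
 93  110000101110→1 (1)
 94  100001011101→1 (1)
 95  000010111011→0 (1)
 96  000101110111→0 (0)
 97  001011101110→0 (0)
 98  010111011100→0 (1)
 99  101110111001→1 (0)
100  011101110010→0 (1)
101  111011100101→1 (1)
102  110111001011→1 (1)
103  101110010111→1 (0)
104  011100101110→0 (0)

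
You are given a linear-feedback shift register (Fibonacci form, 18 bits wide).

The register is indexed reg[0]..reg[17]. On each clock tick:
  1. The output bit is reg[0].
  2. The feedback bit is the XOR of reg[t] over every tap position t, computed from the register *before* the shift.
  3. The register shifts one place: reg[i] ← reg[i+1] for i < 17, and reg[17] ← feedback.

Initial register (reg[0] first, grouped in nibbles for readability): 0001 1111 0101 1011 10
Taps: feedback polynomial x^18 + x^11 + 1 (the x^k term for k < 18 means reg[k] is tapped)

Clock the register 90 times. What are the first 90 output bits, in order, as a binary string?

000111110101101110110000101101111000001100101011101101111010010110100110101001000010000111

step | reg (before) | out | fb
   0 | 000111110101101110 | 0 | 1
   1 | 001111101011011101 | 0 | 1
   2 | 011111010110111011 | 0 | 0
   3 | 111110101101110110 | 1 | 0
   4 | 111101011011101100 | 1 | 0
   5 | 111010110111011000 | 1 | 0
   6 | 110101101110110000 | 1 | 1
   7 | 101011011101100001 | 1 | 0
   8 | 010110111011000010 | 0 | 1
   9 | 101101110110000101 | 1 | 1
  10 | 011011101100001011 | 0 | 0
  11 | 110111011000010110 | 1 | 1
  12 | 101110110000101101 | 1 | 1
  13 | 011101100001011011 | 0 | 1
  14 | 111011000010110111 | 1 | 1
  15 | 110110000101101111 | 1 | 0
  16 | 101100001011011110 | 1 | 0
  17 | 011000010110111100 | 0 | 0
  18 | 110000101101111000 | 1 | 0
  19 | 100001011011110000 | 1 | 0
  20 | 000010110111100000 | 0 | 1
  21 | 000101101111000001 | 0 | 1
  22 | 001011011110000011 | 0 | 0
  23 | 010110111100000110 | 0 | 0
  24 | 101101111000001100 | 1 | 1
  25 | 011011110000011001 | 0 | 0
  26 | 110111100000110010 | 1 | 1
  27 | 101111000001100101 | 1 | 0
  28 | 011110000011001010 | 0 | 1
  29 | 111100000110010101 | 1 | 1
  30 | 111000001100101011 | 1 | 1
  31 | 110000011001010111 | 1 | 0
  32 | 100000110010101110 | 1 | 1
  33 | 000001100101011101 | 0 | 1
  34 | 000011001010111011 | 0 | 0
  35 | 000110010101110110 | 0 | 1
  36 | 001100101011101101 | 0 | 1
  37 | 011001010111011011 | 0 | 1
  38 | 110010101110110111 | 1 | 1
  39 | 100101011101101111 | 1 | 0
  40 | 001010111011011110 | 0 | 1
  41 | 010101110110111101 | 0 | 0
  42 | 101011101101111010 | 1 | 0
  43 | 010111011011110100 | 0 | 1
  44 | 101110110111101001 | 1 | 0
  45 | 011101101111010010 | 0 | 1
  46 | 111011011110100101 | 1 | 1
  47 | 110110111101001011 | 1 | 0
  48 | 101101111010010110 | 1 | 1
  49 | 011011110100101101 | 0 | 0
  50 | 110111101001011010 | 1 | 0
  51 | 101111010010110100 | 1 | 1
  52 | 011110100101101001 | 0 | 1
  53 | 111101001011010011 | 1 | 0
  54 | 111010010110100110 | 1 | 1
  55 | 110100101101001101 | 1 | 0
  56 | 101001011010011010 | 1 | 1
  57 | 010010110100110101 | 0 | 0
  58 | 100101101001101010 | 1 | 0
  59 | 001011010011010100 | 0 | 1
  60 | 010110100110101001 | 0 | 0
  61 | 101101001101010010 | 1 | 0
  62 | 011010011010100100 | 0 | 0
  63 | 110100110101001000 | 1 | 0
  64 | 101001101010010000 | 1 | 1
  65 | 010011010100100001 | 0 | 0
  66 | 100110101001000010 | 1 | 0
  67 | 001101010010000100 | 0 | 0
  68 | 011010100100001000 | 0 | 0
  69 | 110101001000010000 | 1 | 1
  70 | 101010010000100001 | 1 | 1
  71 | 010100100001000011 | 0 | 1
  72 | 101001000010000111 | 1 | 1
  73 | 010010000100001111 | 0 | 0
  74 | 100100001000011110 | 1 | 1
  75 | 001000010000111101 | 0 | 0
  76 | 010000100001111010 | 0 | 1
  77 | 100001000011110101 | 1 | 0
  78 | 000010000111101010 | 0 | 1
  79 | 000100001111010101 | 0 | 1
  80 | 001000011110101011 | 0 | 0
  81 | 010000111101010110 | 0 | 1
  82 | 100001111010101101 | 1 | 1
  83 | 000011110101011011 | 0 | 1
  84 | 000111101010110111 | 0 | 0
  85 | 001111010101101110 | 0 | 1
  86 | 011110101011011101 | 0 | 1
  87 | 111101010110111011 | 1 | 1
  88 | 111010101101110111 | 1 | 0
  89 | 110101011011101110 | 1 | 0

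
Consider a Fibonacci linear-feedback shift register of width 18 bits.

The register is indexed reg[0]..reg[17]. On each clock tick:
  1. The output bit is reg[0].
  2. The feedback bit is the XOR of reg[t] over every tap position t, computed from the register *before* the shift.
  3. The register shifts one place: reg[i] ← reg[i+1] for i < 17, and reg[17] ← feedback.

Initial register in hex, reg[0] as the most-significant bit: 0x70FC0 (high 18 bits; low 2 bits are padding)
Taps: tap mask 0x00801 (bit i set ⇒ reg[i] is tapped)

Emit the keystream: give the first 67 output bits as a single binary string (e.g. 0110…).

0111000011111100001001000111011111100110110100000101100100000110000

k : reg_k → out_k, fb_k
0: 011100001111110000 → 0, fb=1
1: 111000011111100001 → 1, fb=0
2: 110000111111000010 → 1, fb=0
3: 100001111110000100 → 1, fb=1
4: 000011111100001001 → 0, fb=0
5: 000111111000010010 → 0, fb=0
6: 001111110000100100 → 0, fb=0
7: 011111100001001000 → 0, fb=1
8: 111111000010010001 → 1, fb=1
9: 111110000100100011 → 1, fb=1
10: 111100001001000111 → 1, fb=0
11: 111000010010001110 → 1, fb=1
12: 110000100100011101 → 1, fb=1
13: 100001001000111011 → 1, fb=1
14: 000010010001110111 → 0, fb=1
15: 000100100011101111 → 0, fb=1
16: 001001000111011111 → 0, fb=1
17: 010010001110111111 → 0, fb=0
18: 100100011101111110 → 1, fb=0
19: 001000111011111100 → 0, fb=1
20: 010001110111111001 → 0, fb=1
21: 100011101111110011 → 1, fb=0
22: 000111011111100110 → 0, fb=1
23: 001110111111001101 → 0, fb=1
24: 011101111110011011 → 0, fb=0
25: 111011111100110110 → 1, fb=1
26: 110111111001101101 → 1, fb=0
27: 101111110011011010 → 1, fb=0
28: 011111100110110100 → 0, fb=0
29: 111111001101101000 → 1, fb=0
30: 111110011011010000 → 1, fb=0
31: 111100110110100000 → 1, fb=1
32: 111001101101000001 → 1, fb=0
33: 110011011010000010 → 1, fb=1
34: 100110110100000101 → 1, fb=1
35: 001101101000001011 → 0, fb=0
36: 011011010000010110 → 0, fb=0
37: 110110100000101100 → 1, fb=1
38: 101101000001011001 → 1, fb=0
39: 011010000010110010 → 0, fb=0
40: 110100000101100100 → 1, fb=0
41: 101000001011001000 → 1, fb=0
42: 010000010110010000 → 0, fb=0
43: 100000101100100000 → 1, fb=1
44: 000001011001000001 → 0, fb=1
45: 000010110010000011 → 0, fb=0
46: 000101100100000110 → 0, fb=0
47: 001011001000001100 → 0, fb=0
48: 010110010000011000 → 0, fb=0
49: 101100100000110000 → 1, fb=1
50: 011001000001100001 → 0, fb=1
51: 110010000011000011 → 1, fb=0
52: 100100000110000110 → 1, fb=1
53: 001000001100001101 → 0, fb=0
54: 010000011000011010 → 0, fb=0
55: 100000110000110100 → 1, fb=1
56: 000001100001101001 → 0, fb=1
57: 000011000011010011 → 0, fb=1
58: 000110000110100111 → 0, fb=0
59: 001100001101001110 → 0, fb=1
60: 011000011010011101 → 0, fb=0
61: 110000110100111010 → 1, fb=1
62: 100001101001110101 → 1, fb=0
63: 000011010011101010 → 0, fb=1
64: 000110100111010101 → 0, fb=1
65: 001101001110101011 → 0, fb=0
66: 011010011101010110 → 0, fb=1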